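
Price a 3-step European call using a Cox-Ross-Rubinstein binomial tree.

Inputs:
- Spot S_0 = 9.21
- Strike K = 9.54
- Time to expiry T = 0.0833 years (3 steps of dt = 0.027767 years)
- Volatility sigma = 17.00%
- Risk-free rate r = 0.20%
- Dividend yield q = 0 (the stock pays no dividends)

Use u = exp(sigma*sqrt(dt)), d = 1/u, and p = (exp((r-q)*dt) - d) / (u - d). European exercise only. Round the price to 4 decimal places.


Answer: Price = V(0,0) = 0.0587

Derivation:
dt = T/N = 0.027767
u = exp(sigma*sqrt(dt)) = 1.028733; d = 1/u = 0.972070
p = (exp((r-q)*dt) - d) / (u - d) = 0.493899
Discount per step: exp(-r*dt) = 0.999944
Stock lattice S(k, i) with i counting down-moves:
  k=0: S(0,0) = 9.2100
  k=1: S(1,0) = 9.4746; S(1,1) = 8.9528
  k=2: S(2,0) = 9.7469; S(2,1) = 9.2100; S(2,2) = 8.7027
  k=3: S(3,0) = 10.0269; S(3,1) = 9.4746; S(3,2) = 8.9528; S(3,3) = 8.4596
Terminal payoffs V(N, i) = max(S_T - K, 0):
  V(3,0) = 0.486914; V(3,1) = 0.000000; V(3,2) = 0.000000; V(3,3) = 0.000000
Backward induction: V(k, i) = exp(-r*dt) * [p * V(k+1, i) + (1-p) * V(k+1, i+1)].
  V(2,0) = exp(-r*dt) * [p*0.486914 + (1-p)*0.000000] = 0.240473
  V(2,1) = exp(-r*dt) * [p*0.000000 + (1-p)*0.000000] = 0.000000
  V(2,2) = exp(-r*dt) * [p*0.000000 + (1-p)*0.000000] = 0.000000
  V(1,0) = exp(-r*dt) * [p*0.240473 + (1-p)*0.000000] = 0.118763
  V(1,1) = exp(-r*dt) * [p*0.000000 + (1-p)*0.000000] = 0.000000
  V(0,0) = exp(-r*dt) * [p*0.118763 + (1-p)*0.000000] = 0.058653


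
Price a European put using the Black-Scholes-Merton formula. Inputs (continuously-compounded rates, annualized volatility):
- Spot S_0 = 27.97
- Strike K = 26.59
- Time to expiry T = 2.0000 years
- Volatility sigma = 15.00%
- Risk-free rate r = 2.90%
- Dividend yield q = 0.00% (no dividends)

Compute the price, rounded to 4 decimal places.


d1 = (ln(S/K) + (r - q + 0.5*sigma^2) * T) / (sigma * sqrt(T)) = 0.61799861
d2 = d1 - sigma * sqrt(T) = 0.40586657
exp(-rT) = 0.94364995; exp(-qT) = 1.00000000
P = K * exp(-rT) * N(-d2) - S_0 * exp(-qT) * N(-d1)
N(-d1) = 0.26828813; N(-d2) = 0.34242032
P = 26.5900 * 0.94364995 * 0.34242032 - 27.9700 * 1.00000000 * 0.26828813 = 1.0879

Answer: Price = 1.0879


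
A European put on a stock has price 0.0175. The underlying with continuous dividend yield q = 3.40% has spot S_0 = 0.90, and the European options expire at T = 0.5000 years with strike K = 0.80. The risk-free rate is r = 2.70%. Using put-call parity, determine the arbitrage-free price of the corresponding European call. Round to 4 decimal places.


Answer: Call price = 0.1131

Derivation:
Put-call parity: C - P = S_0 * exp(-qT) - K * exp(-rT).
S_0 * exp(-qT) = 0.9000 * 0.98314368 = 0.88482932
K * exp(-rT) = 0.8000 * 0.98659072 = 0.78927257
C = P + S*exp(-qT) - K*exp(-rT)
C = 0.0175 + 0.88482932 - 0.78927257 = 0.1131


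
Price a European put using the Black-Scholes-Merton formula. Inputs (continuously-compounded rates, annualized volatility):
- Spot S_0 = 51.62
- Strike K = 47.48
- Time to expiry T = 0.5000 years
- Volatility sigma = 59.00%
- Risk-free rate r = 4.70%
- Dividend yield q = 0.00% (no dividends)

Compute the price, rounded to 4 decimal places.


Answer: Price = 5.7362

Derivation:
d1 = (ln(S/K) + (r - q + 0.5*sigma^2) * T) / (sigma * sqrt(T)) = 0.46531371
d2 = d1 - sigma * sqrt(T) = 0.04812071
exp(-rT) = 0.97677397; exp(-qT) = 1.00000000
P = K * exp(-rT) * N(-d2) - S_0 * exp(-qT) * N(-d1)
N(-d1) = 0.32085341; N(-d2) = 0.48081002
P = 47.4800 * 0.97677397 * 0.48081002 - 51.6200 * 1.00000000 * 0.32085341 = 5.7362


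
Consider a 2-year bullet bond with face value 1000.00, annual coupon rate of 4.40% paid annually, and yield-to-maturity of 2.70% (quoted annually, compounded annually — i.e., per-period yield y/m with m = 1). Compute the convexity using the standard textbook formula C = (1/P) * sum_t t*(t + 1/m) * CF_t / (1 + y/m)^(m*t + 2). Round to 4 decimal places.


Coupon per period c = face * coupon_rate / m = 44.000000
Periods per year m = 1; per-period yield y/m = 0.027000
Number of cashflows N = 2
Cashflows (t years, CF_t, discount factor 1/(1+y/m)^(m*t), PV):
  t = 1.0000: CF_t = 44.000000, DF = 0.973710, PV = 42.843233
  t = 2.0000: CF_t = 1044.000000, DF = 0.948111, PV = 989.827719
Price P = sum_t PV_t = 1032.670951
Convexity numerator sum_t t*(t + 1/m) * CF_t / (1+y/m)^(m*t + 2):
  t = 1.0000: term = 81.240267
  t = 2.0000: term = 5630.798350
Convexity = (1/P) * sum = 5712.038617 / 1032.670951 = 5.531325

Answer: Convexity = 5.5313


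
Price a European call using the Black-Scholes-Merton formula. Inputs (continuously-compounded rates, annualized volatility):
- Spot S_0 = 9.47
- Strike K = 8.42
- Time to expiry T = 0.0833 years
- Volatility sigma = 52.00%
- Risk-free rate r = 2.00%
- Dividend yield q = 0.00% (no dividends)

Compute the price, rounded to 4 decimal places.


d1 = (ln(S/K) + (r - q + 0.5*sigma^2) * T) / (sigma * sqrt(T)) = 0.86917864
d2 = d1 - sigma * sqrt(T) = 0.71909760
exp(-rT) = 0.99833539; exp(-qT) = 1.00000000
C = S_0 * exp(-qT) * N(d1) - K * exp(-rT) * N(d2)
N(d1) = 0.80762529; N(d2) = 0.76395961
C = 9.4700 * 1.00000000 * 0.80762529 - 8.4200 * 0.99833539 * 0.76395961 = 1.2264

Answer: Price = 1.2264


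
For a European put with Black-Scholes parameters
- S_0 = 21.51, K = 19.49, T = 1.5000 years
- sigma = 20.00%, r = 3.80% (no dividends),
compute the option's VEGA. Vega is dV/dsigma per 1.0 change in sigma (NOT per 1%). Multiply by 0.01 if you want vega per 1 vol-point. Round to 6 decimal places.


d1 = 0.7577759013; d2 = 0.5128269270
phi(d1) = 0.2993772810; exp(-qT) = 1.0000000000; exp(-rT) = 0.9445940694
Vega = S * exp(-qT) * phi(d1) * sqrt(T) = 21.5100 * 1.0000000000 * 0.2993772810 * 1.2247448714 = 7.886874

Answer: Vega = 7.886874


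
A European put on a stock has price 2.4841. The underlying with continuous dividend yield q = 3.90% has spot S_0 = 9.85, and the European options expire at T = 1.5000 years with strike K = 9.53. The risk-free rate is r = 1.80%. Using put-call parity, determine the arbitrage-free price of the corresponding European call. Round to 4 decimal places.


Answer: Call price = 2.4983

Derivation:
Put-call parity: C - P = S_0 * exp(-qT) - K * exp(-rT).
S_0 * exp(-qT) = 9.8500 * 0.94317824 = 9.29030567
K * exp(-rT) = 9.5300 * 0.97336124 = 9.27613263
C = P + S*exp(-qT) - K*exp(-rT)
C = 2.4841 + 9.29030567 - 9.27613263 = 2.4983


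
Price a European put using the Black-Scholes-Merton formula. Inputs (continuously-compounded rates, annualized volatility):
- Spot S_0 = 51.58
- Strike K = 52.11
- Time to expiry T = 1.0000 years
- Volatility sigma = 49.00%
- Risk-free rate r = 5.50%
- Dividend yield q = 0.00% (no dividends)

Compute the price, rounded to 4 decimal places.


Answer: Price = 8.6750

Derivation:
d1 = (ln(S/K) + (r - q + 0.5*sigma^2) * T) / (sigma * sqrt(T)) = 0.33638190
d2 = d1 - sigma * sqrt(T) = -0.15361810
exp(-rT) = 0.94648515; exp(-qT) = 1.00000000
P = K * exp(-rT) * N(-d2) - S_0 * exp(-qT) * N(-d1)
N(-d1) = 0.36829145; N(-d2) = 0.56104457
P = 52.1100 * 0.94648515 * 0.56104457 - 51.5800 * 1.00000000 * 0.36829145 = 8.6750


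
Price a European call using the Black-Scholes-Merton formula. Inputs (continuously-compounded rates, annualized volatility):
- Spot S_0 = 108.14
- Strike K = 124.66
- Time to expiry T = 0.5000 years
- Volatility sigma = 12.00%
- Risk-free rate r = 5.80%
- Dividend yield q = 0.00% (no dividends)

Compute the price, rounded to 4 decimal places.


Answer: Price = 0.4111

Derivation:
d1 = (ln(S/K) + (r - q + 0.5*sigma^2) * T) / (sigma * sqrt(T)) = -1.29121643
d2 = d1 - sigma * sqrt(T) = -1.37606925
exp(-rT) = 0.97141646; exp(-qT) = 1.00000000
C = S_0 * exp(-qT) * N(d1) - K * exp(-rT) * N(d2)
N(d1) = 0.09831432; N(d2) = 0.08440010
C = 108.1400 * 1.00000000 * 0.09831432 - 124.6600 * 0.97141646 * 0.08440010 = 0.4111


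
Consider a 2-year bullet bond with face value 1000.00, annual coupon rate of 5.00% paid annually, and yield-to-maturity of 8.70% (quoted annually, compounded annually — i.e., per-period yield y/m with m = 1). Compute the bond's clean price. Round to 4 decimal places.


Coupon per period c = face * coupon_rate / m = 50.000000
Periods per year m = 1; per-period yield y/m = 0.087000
Number of cashflows N = 2
Cashflows (t years, CF_t, discount factor 1/(1+y/m)^(m*t), PV):
  t = 1.0000: CF_t = 50.000000, DF = 0.919963, PV = 45.998160
  t = 2.0000: CF_t = 1050.000000, DF = 0.846332, PV = 888.648907
Price P = sum_t PV_t = 934.647067

Answer: Price = 934.6471


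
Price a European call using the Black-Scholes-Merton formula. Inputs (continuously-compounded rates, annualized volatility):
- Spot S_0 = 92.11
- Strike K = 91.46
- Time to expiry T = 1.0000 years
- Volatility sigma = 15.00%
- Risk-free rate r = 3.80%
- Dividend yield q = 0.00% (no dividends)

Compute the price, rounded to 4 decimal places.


d1 = (ln(S/K) + (r - q + 0.5*sigma^2) * T) / (sigma * sqrt(T)) = 0.37554531
d2 = d1 - sigma * sqrt(T) = 0.22554531
exp(-rT) = 0.96271294; exp(-qT) = 1.00000000
C = S_0 * exp(-qT) * N(d1) - K * exp(-rT) * N(d2)
N(d1) = 0.64637252; N(d2) = 0.58922246
C = 92.1100 * 1.00000000 * 0.64637252 - 91.4600 * 0.96271294 * 0.58922246 = 7.6565

Answer: Price = 7.6565


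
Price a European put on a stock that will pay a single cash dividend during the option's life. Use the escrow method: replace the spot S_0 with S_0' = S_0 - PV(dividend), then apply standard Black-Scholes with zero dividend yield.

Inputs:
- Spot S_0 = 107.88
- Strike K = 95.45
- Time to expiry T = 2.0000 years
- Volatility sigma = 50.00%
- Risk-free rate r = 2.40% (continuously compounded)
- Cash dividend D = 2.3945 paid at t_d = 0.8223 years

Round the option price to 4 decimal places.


PV(D) = D * exp(-r * t_d) = 2.3945 * 0.98045826 = 2.34770731
S_0' = S_0 - PV(D) = 107.8800 - 2.34770731 = 105.53229269
d1 = (ln(S_0'/K) + (r + sigma^2/2)*T) / (sigma*sqrt(T)) = 0.56344312
d2 = d1 - sigma*sqrt(T) = -0.14366367
exp(-rT) = 0.95313379
N(-d1) = 0.28656659; N(-d2) = 0.55711697
P = K * exp(-rT) * N(-d2) - S_0' * N(-d1) = 95.4500 * 0.95313379 * 0.55711697 - 105.53229269 * 0.28656659 = 20.4426

Answer: Price = 20.4426


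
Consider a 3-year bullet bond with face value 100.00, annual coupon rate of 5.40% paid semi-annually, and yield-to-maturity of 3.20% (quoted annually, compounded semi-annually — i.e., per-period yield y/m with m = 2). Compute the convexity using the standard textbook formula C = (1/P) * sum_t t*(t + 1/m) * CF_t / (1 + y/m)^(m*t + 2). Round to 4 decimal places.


Answer: Convexity = 9.3436

Derivation:
Coupon per period c = face * coupon_rate / m = 2.700000
Periods per year m = 2; per-period yield y/m = 0.016000
Number of cashflows N = 6
Cashflows (t years, CF_t, discount factor 1/(1+y/m)^(m*t), PV):
  t = 0.5000: CF_t = 2.700000, DF = 0.984252, PV = 2.657480
  t = 1.0000: CF_t = 2.700000, DF = 0.968752, PV = 2.615630
  t = 1.5000: CF_t = 2.700000, DF = 0.953496, PV = 2.574439
  t = 2.0000: CF_t = 2.700000, DF = 0.938480, PV = 2.533897
  t = 2.5000: CF_t = 2.700000, DF = 0.923701, PV = 2.493993
  t = 3.0000: CF_t = 102.700000, DF = 0.909155, PV = 93.370180
Price P = sum_t PV_t = 106.245620
Convexity numerator sum_t t*(t + 1/m) * CF_t / (1+y/m)^(m*t + 2):
  t = 0.5000: term = 1.287220
  t = 1.0000: term = 3.800845
  t = 1.5000: term = 7.481979
  t = 2.0000: term = 12.273587
  t = 2.5000: term = 18.120454
  t = 3.0000: term = 949.751699
Convexity = (1/P) * sum = 992.715784 / 106.245620 = 9.343593


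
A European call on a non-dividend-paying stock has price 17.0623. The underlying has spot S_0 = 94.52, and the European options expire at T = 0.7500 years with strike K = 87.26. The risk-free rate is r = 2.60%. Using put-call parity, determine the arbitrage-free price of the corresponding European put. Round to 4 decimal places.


Put-call parity: C - P = S_0 * exp(-qT) - K * exp(-rT).
S_0 * exp(-qT) = 94.5200 * 1.00000000 = 94.52000000
K * exp(-rT) = 87.2600 * 0.98068890 = 85.57491299
P = C - S*exp(-qT) + K*exp(-rT)
P = 17.0623 - 94.52000000 + 85.57491299 = 8.1172

Answer: Put price = 8.1172


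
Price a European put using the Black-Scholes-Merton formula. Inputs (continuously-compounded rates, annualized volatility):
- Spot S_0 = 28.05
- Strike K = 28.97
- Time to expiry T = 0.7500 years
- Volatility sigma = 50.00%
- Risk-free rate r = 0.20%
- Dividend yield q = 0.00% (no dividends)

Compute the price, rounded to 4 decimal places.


d1 = (ln(S/K) + (r - q + 0.5*sigma^2) * T) / (sigma * sqrt(T)) = 0.14544105
d2 = d1 - sigma * sqrt(T) = -0.28757166
exp(-rT) = 0.99850112; exp(-qT) = 1.00000000
P = K * exp(-rT) * N(-d2) - S_0 * exp(-qT) * N(-d1)
N(-d1) = 0.44218133; N(-d2) = 0.61316268
P = 28.9700 * 0.99850112 * 0.61316268 - 28.0500 * 1.00000000 * 0.44218133 = 5.3335

Answer: Price = 5.3335


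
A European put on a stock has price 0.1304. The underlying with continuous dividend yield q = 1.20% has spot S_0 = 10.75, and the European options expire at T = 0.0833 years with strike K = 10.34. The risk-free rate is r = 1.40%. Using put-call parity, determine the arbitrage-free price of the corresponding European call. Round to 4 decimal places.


Put-call parity: C - P = S_0 * exp(-qT) - K * exp(-rT).
S_0 * exp(-qT) = 10.7500 * 0.99900090 = 10.73925967
K * exp(-rT) = 10.3400 * 0.99883448 = 10.32794852
C = P + S*exp(-qT) - K*exp(-rT)
C = 0.1304 + 10.73925967 - 10.32794852 = 0.5417

Answer: Call price = 0.5417


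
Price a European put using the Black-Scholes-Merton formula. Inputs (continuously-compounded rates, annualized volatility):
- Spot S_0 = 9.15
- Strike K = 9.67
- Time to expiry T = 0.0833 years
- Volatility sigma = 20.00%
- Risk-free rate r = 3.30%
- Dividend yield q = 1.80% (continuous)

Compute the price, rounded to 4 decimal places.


d1 = (ln(S/K) + (r - q + 0.5*sigma^2) * T) / (sigma * sqrt(T)) = -0.90706470
d2 = d1 - sigma * sqrt(T) = -0.96478818
exp(-rT) = 0.99725487; exp(-qT) = 0.99850172
P = K * exp(-rT) * N(-d2) - S_0 * exp(-qT) * N(-d1)
N(-d1) = 0.81781371; N(-d2) = 0.83267454
P = 9.6700 * 0.99725487 * 0.83267454 - 9.1500 * 0.99850172 * 0.81781371 = 0.5581

Answer: Price = 0.5581


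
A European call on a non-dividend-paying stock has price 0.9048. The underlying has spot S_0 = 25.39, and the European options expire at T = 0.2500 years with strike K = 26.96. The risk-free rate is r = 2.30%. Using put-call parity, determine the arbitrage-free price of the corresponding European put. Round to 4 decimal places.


Put-call parity: C - P = S_0 * exp(-qT) - K * exp(-rT).
S_0 * exp(-qT) = 25.3900 * 1.00000000 = 25.39000000
K * exp(-rT) = 26.9600 * 0.99426650 = 26.80542483
P = C - S*exp(-qT) + K*exp(-rT)
P = 0.9048 - 25.39000000 + 26.80542483 = 2.3202

Answer: Put price = 2.3202


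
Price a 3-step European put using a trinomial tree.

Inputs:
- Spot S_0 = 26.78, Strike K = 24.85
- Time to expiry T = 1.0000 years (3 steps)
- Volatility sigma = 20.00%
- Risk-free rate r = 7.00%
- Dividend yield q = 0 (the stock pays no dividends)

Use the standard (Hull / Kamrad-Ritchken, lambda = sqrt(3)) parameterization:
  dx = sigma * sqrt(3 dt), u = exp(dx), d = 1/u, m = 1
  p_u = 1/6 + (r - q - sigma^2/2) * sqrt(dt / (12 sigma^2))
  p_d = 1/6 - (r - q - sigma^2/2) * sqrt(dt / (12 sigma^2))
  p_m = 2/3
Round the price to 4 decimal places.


dt = T/N = 0.333333; dx = sigma*sqrt(3*dt) = 0.200000
u = exp(dx) = 1.221403; d = 1/u = 0.818731
p_u = 0.208333, p_m = 0.666667, p_d = 0.125000
Discount per step: exp(-r*dt) = 0.976937
Stock lattice S(k, j) with j the centered position index:
  k=0: S(0,+0) = 26.7800
  k=1: S(1,-1) = 21.9256; S(1,+0) = 26.7800; S(1,+1) = 32.7092
  k=2: S(2,-2) = 17.9512; S(2,-1) = 21.9256; S(2,+0) = 26.7800; S(2,+1) = 32.7092; S(2,+2) = 39.9511
  k=3: S(3,-3) = 14.6972; S(3,-2) = 17.9512; S(3,-1) = 21.9256; S(3,+0) = 26.7800; S(3,+1) = 32.7092; S(3,+2) = 39.9511; S(3,+3) = 48.7963
Terminal payoffs V(N, j) = max(K - S_T, 0):
  V(3,-3) = 10.152824; V(3,-2) = 6.898829; V(3,-1) = 2.924390; V(3,+0) = 0.000000; V(3,+1) = 0.000000; V(3,+2) = 0.000000; V(3,+3) = 0.000000
Backward induction: V(k, j) = exp(-r*dt) * [p_u * V(k+1, j+1) + p_m * V(k+1, j) + p_d * V(k+1, j-1)]
  V(2,-2) = exp(-r*dt) * [p_u*2.924390 + p_m*6.898829 + p_d*10.152824] = 6.328177
  V(2,-1) = exp(-r*dt) * [p_u*0.000000 + p_m*2.924390 + p_d*6.898829] = 2.747095
  V(2,+0) = exp(-r*dt) * [p_u*0.000000 + p_m*0.000000 + p_d*2.924390] = 0.357118
  V(2,+1) = exp(-r*dt) * [p_u*0.000000 + p_m*0.000000 + p_d*0.000000] = 0.000000
  V(2,+2) = exp(-r*dt) * [p_u*0.000000 + p_m*0.000000 + p_d*0.000000] = 0.000000
  V(1,-1) = exp(-r*dt) * [p_u*0.357118 + p_m*2.747095 + p_d*6.328177] = 2.634621
  V(1,+0) = exp(-r*dt) * [p_u*0.000000 + p_m*0.357118 + p_d*2.747095] = 0.568055
  V(1,+1) = exp(-r*dt) * [p_u*0.000000 + p_m*0.000000 + p_d*0.357118] = 0.043610
  V(0,+0) = exp(-r*dt) * [p_u*0.043610 + p_m*0.568055 + p_d*2.634621] = 0.700577

Answer: Price = V(0,0) = 0.7006


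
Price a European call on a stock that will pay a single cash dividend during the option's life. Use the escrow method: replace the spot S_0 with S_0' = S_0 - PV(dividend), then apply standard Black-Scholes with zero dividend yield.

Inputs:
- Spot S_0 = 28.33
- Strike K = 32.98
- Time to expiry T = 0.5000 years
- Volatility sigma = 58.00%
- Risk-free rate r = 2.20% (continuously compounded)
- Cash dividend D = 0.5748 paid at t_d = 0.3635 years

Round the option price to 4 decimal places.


Answer: Price = 2.8437

Derivation:
PV(D) = D * exp(-r * t_d) = 0.5748 * 0.99203489 = 0.57022166
S_0' = S_0 - PV(D) = 28.3300 - 0.57022166 = 27.75977834
d1 = (ln(S_0'/K) + (r + sigma^2/2)*T) / (sigma*sqrt(T)) = -0.18826880
d2 = d1 - sigma*sqrt(T) = -0.59839074
exp(-rT) = 0.98906028
N(d1) = 0.42533297; N(d2) = 0.27478962
C = S_0' * N(d1) - K * exp(-rT) * N(d2) = 27.75977834 * 0.42533297 - 32.9800 * 0.98906028 * 0.27478962 = 2.8437


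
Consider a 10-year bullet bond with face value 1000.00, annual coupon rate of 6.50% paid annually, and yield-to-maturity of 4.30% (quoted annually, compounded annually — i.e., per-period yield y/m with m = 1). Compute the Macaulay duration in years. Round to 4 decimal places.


Answer: Macaulay duration = 7.8591 years

Derivation:
Coupon per period c = face * coupon_rate / m = 65.000000
Periods per year m = 1; per-period yield y/m = 0.043000
Number of cashflows N = 10
Cashflows (t years, CF_t, discount factor 1/(1+y/m)^(m*t), PV):
  t = 1.0000: CF_t = 65.000000, DF = 0.958773, PV = 62.320230
  t = 2.0000: CF_t = 65.000000, DF = 0.919245, PV = 59.750940
  t = 3.0000: CF_t = 65.000000, DF = 0.881347, PV = 57.287574
  t = 4.0000: CF_t = 65.000000, DF = 0.845012, PV = 54.925766
  t = 5.0000: CF_t = 65.000000, DF = 0.810174, PV = 52.661329
  t = 6.0000: CF_t = 65.000000, DF = 0.776773, PV = 50.490248
  t = 7.0000: CF_t = 65.000000, DF = 0.744749, PV = 48.408675
  t = 8.0000: CF_t = 65.000000, DF = 0.714045, PV = 46.412920
  t = 9.0000: CF_t = 65.000000, DF = 0.684607, PV = 44.499444
  t = 10.0000: CF_t = 1065.000000, DF = 0.656382, PV = 699.047237
Price P = sum_t PV_t = 1175.804363
Macaulay numerator sum_t t * PV_t:
  t * PV_t at t = 1.0000: 62.320230
  t * PV_t at t = 2.0000: 119.501879
  t * PV_t at t = 3.0000: 171.862722
  t * PV_t at t = 4.0000: 219.703064
  t * PV_t at t = 5.0000: 263.306645
  t * PV_t at t = 6.0000: 302.941490
  t * PV_t at t = 7.0000: 338.860727
  t * PV_t at t = 8.0000: 371.303357
  t * PV_t at t = 9.0000: 400.494992
  t * PV_t at t = 10.0000: 6990.472370
Macaulay duration D = (sum_t t * PV_t) / P = 9240.767477 / 1175.804363 = 7.859103


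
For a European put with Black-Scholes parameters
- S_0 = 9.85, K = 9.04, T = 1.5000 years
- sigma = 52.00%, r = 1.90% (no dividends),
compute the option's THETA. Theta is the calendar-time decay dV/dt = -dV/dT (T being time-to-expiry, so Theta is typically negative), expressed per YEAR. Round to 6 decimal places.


Answer: Theta = -0.644258

Derivation:
d1 = 0.4979251789; d2 = -0.1389421542
phi(d1) = 0.3524299940; exp(-qT) = 1.0000000000; exp(-rT) = 0.9719022941
Theta = -S*exp(-qT)*phi(d1)*sigma/(2*sqrt(T)) + r*K*exp(-rT)*N(-d2) - q*S*exp(-qT)*N(-d1)
N(-d1) = 0.3092683898; N(-d2) = 0.5552520701; sqrt(T) = 1.2247448714
Term 1 = -9.8500 * 1.0000000000 * 0.3524299940 * 0.5200 / (2 * 1.2247448714) = -0.7369479438
Term 2 = 0.0190 * 9.0400 * 0.9719022941 * 0.5552520701 = 0.0926904147
Term 3 = 0 (no dividend yield, q = 0)
Theta = -0.7369479438 + (0.0926904147) + (0.0000000000) = -0.644258


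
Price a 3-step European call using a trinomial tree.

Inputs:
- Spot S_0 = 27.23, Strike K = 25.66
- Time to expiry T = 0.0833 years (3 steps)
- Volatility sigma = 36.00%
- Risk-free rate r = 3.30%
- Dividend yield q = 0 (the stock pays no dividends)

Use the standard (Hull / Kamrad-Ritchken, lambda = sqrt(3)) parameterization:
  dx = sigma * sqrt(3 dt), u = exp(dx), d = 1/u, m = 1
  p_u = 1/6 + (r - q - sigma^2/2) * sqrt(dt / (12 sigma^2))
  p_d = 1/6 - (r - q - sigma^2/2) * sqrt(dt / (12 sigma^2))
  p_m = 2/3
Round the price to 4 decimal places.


Answer: Price = V(0,0) = 2.1449

Derivation:
dt = T/N = 0.027767; dx = sigma*sqrt(3*dt) = 0.103902
u = exp(dx) = 1.109492; d = 1/u = 0.901313
p_u = 0.162418, p_m = 0.666667, p_d = 0.170916
Discount per step: exp(-r*dt) = 0.999084
Stock lattice S(k, j) with j the centered position index:
  k=0: S(0,+0) = 27.2300
  k=1: S(1,-1) = 24.5428; S(1,+0) = 27.2300; S(1,+1) = 30.2115
  k=2: S(2,-2) = 22.1207; S(2,-1) = 24.5428; S(2,+0) = 27.2300; S(2,+1) = 30.2115; S(2,+2) = 33.5194
  k=3: S(3,-3) = 19.9377; S(3,-2) = 22.1207; S(3,-1) = 24.5428; S(3,+0) = 27.2300; S(3,+1) = 30.2115; S(3,+2) = 33.5194; S(3,+3) = 37.1895
Terminal payoffs V(N, j) = max(S_T - K, 0):
  V(3,-3) = 0.000000; V(3,-2) = 0.000000; V(3,-1) = 0.000000; V(3,+0) = 1.570000; V(3,+1) = 4.551467; V(3,+2) = 7.859382; V(3,+3) = 11.529486
Backward induction: V(k, j) = exp(-r*dt) * [p_u * V(k+1, j+1) + p_m * V(k+1, j) + p_d * V(k+1, j-1)]
  V(2,-2) = exp(-r*dt) * [p_u*0.000000 + p_m*0.000000 + p_d*0.000000] = 0.000000
  V(2,-1) = exp(-r*dt) * [p_u*1.570000 + p_m*0.000000 + p_d*0.000000] = 0.254762
  V(2,+0) = exp(-r*dt) * [p_u*4.551467 + p_m*1.570000 + p_d*0.000000] = 1.784269
  V(2,+1) = exp(-r*dt) * [p_u*7.859382 + p_m*4.551467 + p_d*1.570000] = 4.574957
  V(2,+2) = exp(-r*dt) * [p_u*11.529486 + p_m*7.859382 + p_d*4.551467] = 7.882870
  V(1,-1) = exp(-r*dt) * [p_u*1.784269 + p_m*0.254762 + p_d*0.000000] = 0.459217
  V(1,+0) = exp(-r*dt) * [p_u*4.574957 + p_m*1.784269 + p_d*0.254762] = 1.974299
  V(1,+1) = exp(-r*dt) * [p_u*7.882870 + p_m*4.574957 + p_d*1.784269] = 4.631002
  V(0,+0) = exp(-r*dt) * [p_u*4.631002 + p_m*1.974299 + p_d*0.459217] = 2.144877


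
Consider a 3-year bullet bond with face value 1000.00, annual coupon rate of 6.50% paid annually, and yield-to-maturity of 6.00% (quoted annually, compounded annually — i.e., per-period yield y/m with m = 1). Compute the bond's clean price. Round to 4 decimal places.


Coupon per period c = face * coupon_rate / m = 65.000000
Periods per year m = 1; per-period yield y/m = 0.060000
Number of cashflows N = 3
Cashflows (t years, CF_t, discount factor 1/(1+y/m)^(m*t), PV):
  t = 1.0000: CF_t = 65.000000, DF = 0.943396, PV = 61.320755
  t = 2.0000: CF_t = 65.000000, DF = 0.889996, PV = 57.849769
  t = 3.0000: CF_t = 1065.000000, DF = 0.839619, PV = 894.194536
Price P = sum_t PV_t = 1013.365060

Answer: Price = 1013.3651


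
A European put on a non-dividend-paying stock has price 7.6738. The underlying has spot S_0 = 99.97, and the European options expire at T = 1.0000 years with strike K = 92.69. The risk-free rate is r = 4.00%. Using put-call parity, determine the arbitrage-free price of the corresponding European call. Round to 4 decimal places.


Put-call parity: C - P = S_0 * exp(-qT) - K * exp(-rT).
S_0 * exp(-qT) = 99.9700 * 1.00000000 = 99.97000000
K * exp(-rT) = 92.6900 * 0.96078944 = 89.05557312
C = P + S*exp(-qT) - K*exp(-rT)
C = 7.6738 + 99.97000000 - 89.05557312 = 18.5882

Answer: Call price = 18.5882


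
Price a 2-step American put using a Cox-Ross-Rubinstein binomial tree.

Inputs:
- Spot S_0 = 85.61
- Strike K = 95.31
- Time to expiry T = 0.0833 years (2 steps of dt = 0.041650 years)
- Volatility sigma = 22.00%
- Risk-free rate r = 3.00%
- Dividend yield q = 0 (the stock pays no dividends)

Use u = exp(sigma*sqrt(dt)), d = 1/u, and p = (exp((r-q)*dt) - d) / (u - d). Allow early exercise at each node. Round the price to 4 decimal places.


dt = T/N = 0.041650
u = exp(sigma*sqrt(dt)) = 1.045922; d = 1/u = 0.956095
p = (exp((r-q)*dt) - d) / (u - d) = 0.502696
Discount per step: exp(-r*dt) = 0.998751
Stock lattice S(k, i) with i counting down-moves:
  k=0: S(0,0) = 85.6100
  k=1: S(1,0) = 89.5413; S(1,1) = 81.8513
  k=2: S(2,0) = 93.6532; S(2,1) = 85.6100; S(2,2) = 78.2576
Terminal payoffs V(N, i) = max(K - S_T, 0):
  V(2,0) = 1.656785; V(2,1) = 9.700000; V(2,2) = 17.052440
Backward induction: V(k, i) = exp(-r*dt) * [p * V(k+1, i) + (1-p) * V(k+1, i+1)]; then take max(V_cont, immediate exercise) for American.
  V(1,0) = exp(-r*dt) * [p*1.656785 + (1-p)*9.700000] = 5.649644; exercise = 5.768659; V(1,0) = max -> 5.768659
  V(1,1) = exp(-r*dt) * [p*9.700000 + (1-p)*17.052440] = 13.339719; exercise = 13.458734; V(1,1) = max -> 13.458734
  V(0,0) = exp(-r*dt) * [p*5.768659 + (1-p)*13.458734] = 9.580985; exercise = 9.700000; V(0,0) = max -> 9.700000

Answer: Price = V(0,0) = 9.7000


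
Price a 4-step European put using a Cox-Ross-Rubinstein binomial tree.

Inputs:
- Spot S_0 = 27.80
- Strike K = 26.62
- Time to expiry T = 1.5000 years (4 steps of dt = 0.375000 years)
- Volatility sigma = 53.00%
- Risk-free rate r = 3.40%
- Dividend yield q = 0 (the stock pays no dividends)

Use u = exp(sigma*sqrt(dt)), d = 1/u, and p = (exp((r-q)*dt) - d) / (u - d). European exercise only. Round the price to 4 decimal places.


dt = T/N = 0.375000
u = exp(sigma*sqrt(dt)) = 1.383418; d = 1/u = 0.722847
p = (exp((r-q)*dt) - d) / (u - d) = 0.438991
Discount per step: exp(-r*dt) = 0.987331
Stock lattice S(k, i) with i counting down-moves:
  k=0: S(0,0) = 27.8000
  k=1: S(1,0) = 38.4590; S(1,1) = 20.0952
  k=2: S(2,0) = 53.2049; S(2,1) = 27.8000; S(2,2) = 14.5257
  k=3: S(3,0) = 73.6046; S(3,1) = 38.4590; S(3,2) = 20.0952; S(3,3) = 10.4999
  k=4: S(4,0) = 101.8260; S(4,1) = 53.2049; S(4,2) = 27.8000; S(4,3) = 14.5257; S(4,4) = 7.5898
Terminal payoffs V(N, i) = max(K - S_T, 0):
  V(4,0) = 0.000000; V(4,1) = 0.000000; V(4,2) = 0.000000; V(4,3) = 12.094275; V(4,4) = 19.030191
Backward induction: V(k, i) = exp(-r*dt) * [p * V(k+1, i) + (1-p) * V(k+1, i+1)].
  V(3,0) = exp(-r*dt) * [p*0.000000 + (1-p)*0.000000] = 0.000000
  V(3,1) = exp(-r*dt) * [p*0.000000 + (1-p)*0.000000] = 0.000000
  V(3,2) = exp(-r*dt) * [p*0.000000 + (1-p)*12.094275] = 6.699043
  V(3,3) = exp(-r*dt) * [p*12.094275 + (1-p)*19.030191] = 15.782869
  V(2,0) = exp(-r*dt) * [p*0.000000 + (1-p)*0.000000] = 0.000000
  V(2,1) = exp(-r*dt) * [p*0.000000 + (1-p)*6.699043] = 3.710613
  V(2,2) = exp(-r*dt) * [p*6.699043 + (1-p)*15.782869] = 11.645722
  V(1,0) = exp(-r*dt) * [p*0.000000 + (1-p)*3.710613] = 2.055316
  V(1,1) = exp(-r*dt) * [p*3.710613 + (1-p)*11.645722] = 8.058876
  V(0,0) = exp(-r*dt) * [p*2.055316 + (1-p)*8.058876] = 5.354661

Answer: Price = V(0,0) = 5.3547


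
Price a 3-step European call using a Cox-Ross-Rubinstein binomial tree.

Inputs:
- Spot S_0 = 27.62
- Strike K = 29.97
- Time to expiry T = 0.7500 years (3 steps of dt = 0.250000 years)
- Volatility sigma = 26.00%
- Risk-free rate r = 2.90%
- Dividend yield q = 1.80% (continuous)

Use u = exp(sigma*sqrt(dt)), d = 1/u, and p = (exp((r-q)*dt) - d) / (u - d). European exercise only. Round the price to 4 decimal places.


dt = T/N = 0.250000
u = exp(sigma*sqrt(dt)) = 1.138828; d = 1/u = 0.878095
p = (exp((r-q)*dt) - d) / (u - d) = 0.478107
Discount per step: exp(-r*dt) = 0.992776
Stock lattice S(k, i) with i counting down-moves:
  k=0: S(0,0) = 27.6200
  k=1: S(1,0) = 31.4544; S(1,1) = 24.2530
  k=2: S(2,0) = 35.8212; S(2,1) = 27.6200; S(2,2) = 21.2964
  k=3: S(3,0) = 40.7942; S(3,1) = 31.4544; S(3,2) = 24.2530; S(3,3) = 18.7003
Terminal payoffs V(N, i) = max(S_T - K, 0):
  V(3,0) = 10.824210; V(3,1) = 1.484440; V(3,2) = 0.000000; V(3,3) = 0.000000
Backward induction: V(k, i) = exp(-r*dt) * [p * V(k+1, i) + (1-p) * V(k+1, i+1)].
  V(2,0) = exp(-r*dt) * [p*10.824210 + (1-p)*1.484440] = 5.906872
  V(2,1) = exp(-r*dt) * [p*1.484440 + (1-p)*0.000000] = 0.704595
  V(2,2) = exp(-r*dt) * [p*0.000000 + (1-p)*0.000000] = 0.000000
  V(1,0) = exp(-r*dt) * [p*5.906872 + (1-p)*0.704595] = 3.168785
  V(1,1) = exp(-r*dt) * [p*0.704595 + (1-p)*0.000000] = 0.334439
  V(0,0) = exp(-r*dt) * [p*3.168785 + (1-p)*0.334439] = 1.677356

Answer: Price = V(0,0) = 1.6774


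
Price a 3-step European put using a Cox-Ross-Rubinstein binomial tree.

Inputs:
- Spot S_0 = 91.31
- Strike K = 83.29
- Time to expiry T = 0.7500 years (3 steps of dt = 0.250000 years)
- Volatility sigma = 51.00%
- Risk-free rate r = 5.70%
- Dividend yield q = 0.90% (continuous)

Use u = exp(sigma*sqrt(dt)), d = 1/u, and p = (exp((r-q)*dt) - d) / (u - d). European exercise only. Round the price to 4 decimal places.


Answer: Price = V(0,0) = 10.9874

Derivation:
dt = T/N = 0.250000
u = exp(sigma*sqrt(dt)) = 1.290462; d = 1/u = 0.774916
p = (exp((r-q)*dt) - d) / (u - d) = 0.460010
Discount per step: exp(-r*dt) = 0.985851
Stock lattice S(k, i) with i counting down-moves:
  k=0: S(0,0) = 91.3100
  k=1: S(1,0) = 117.8321; S(1,1) = 70.7576
  k=2: S(2,0) = 152.0577; S(2,1) = 91.3100; S(2,2) = 54.8313
  k=3: S(3,0) = 196.2247; S(3,1) = 117.8321; S(3,2) = 70.7576; S(3,3) = 42.4896
Terminal payoffs V(N, i) = max(K - S_T, 0):
  V(3,0) = 0.000000; V(3,1) = 0.000000; V(3,2) = 12.532375; V(3,3) = 40.800359
Backward induction: V(k, i) = exp(-r*dt) * [p * V(k+1, i) + (1-p) * V(k+1, i+1)].
  V(2,0) = exp(-r*dt) * [p*0.000000 + (1-p)*0.000000] = 0.000000
  V(2,1) = exp(-r*dt) * [p*0.000000 + (1-p)*12.532375] = 6.671609
  V(2,2) = exp(-r*dt) * [p*12.532375 + (1-p)*40.800359] = 27.403514
  V(1,0) = exp(-r*dt) * [p*0.000000 + (1-p)*6.671609] = 3.551631
  V(1,1) = exp(-r*dt) * [p*6.671609 + (1-p)*27.403514] = 17.613841
  V(0,0) = exp(-r*dt) * [p*3.551631 + (1-p)*17.613841] = 10.987396


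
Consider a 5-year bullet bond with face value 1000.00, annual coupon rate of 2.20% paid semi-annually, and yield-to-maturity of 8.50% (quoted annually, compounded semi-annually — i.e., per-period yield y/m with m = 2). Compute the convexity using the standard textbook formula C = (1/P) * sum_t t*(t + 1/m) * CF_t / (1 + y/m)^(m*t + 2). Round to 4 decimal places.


Coupon per period c = face * coupon_rate / m = 11.000000
Periods per year m = 2; per-period yield y/m = 0.042500
Number of cashflows N = 10
Cashflows (t years, CF_t, discount factor 1/(1+y/m)^(m*t), PV):
  t = 0.5000: CF_t = 11.000000, DF = 0.959233, PV = 10.551559
  t = 1.0000: CF_t = 11.000000, DF = 0.920127, PV = 10.121399
  t = 1.5000: CF_t = 11.000000, DF = 0.882616, PV = 9.708776
  t = 2.0000: CF_t = 11.000000, DF = 0.846634, PV = 9.312975
  t = 2.5000: CF_t = 11.000000, DF = 0.812119, PV = 8.933309
  t = 3.0000: CF_t = 11.000000, DF = 0.779011, PV = 8.569122
  t = 3.5000: CF_t = 11.000000, DF = 0.747253, PV = 8.219781
  t = 4.0000: CF_t = 11.000000, DF = 0.716789, PV = 7.884682
  t = 4.5000: CF_t = 11.000000, DF = 0.687568, PV = 7.563244
  t = 5.0000: CF_t = 1011.000000, DF = 0.659537, PV = 666.792213
Price P = sum_t PV_t = 747.657059
Convexity numerator sum_t t*(t + 1/m) * CF_t / (1+y/m)^(m*t + 2):
  t = 0.5000: term = 4.854388
  t = 1.0000: term = 13.969462
  t = 1.5000: term = 26.799928
  t = 2.0000: term = 42.845608
  t = 2.5000: term = 61.648356
  t = 3.0000: term = 82.789160
  t = 3.5000: term = 105.885416
  t = 4.0000: term = 130.588386
  t = 4.5000: term = 156.580798
  t = 5.0000: term = 16872.175558
Convexity = (1/P) * sum = 17498.137061 / 747.657059 = 23.403962

Answer: Convexity = 23.4040


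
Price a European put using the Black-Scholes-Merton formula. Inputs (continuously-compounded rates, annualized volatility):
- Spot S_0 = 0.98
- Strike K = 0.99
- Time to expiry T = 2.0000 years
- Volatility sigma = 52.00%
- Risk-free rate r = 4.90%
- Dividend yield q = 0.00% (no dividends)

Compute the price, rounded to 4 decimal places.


d1 = (ln(S/K) + (r - q + 0.5*sigma^2) * T) / (sigma * sqrt(T)) = 0.48715255
d2 = d1 - sigma * sqrt(T) = -0.24823850
exp(-rT) = 0.90664890; exp(-qT) = 1.00000000
P = K * exp(-rT) * N(-d2) - S_0 * exp(-qT) * N(-d1)
N(-d1) = 0.31307511; N(-d2) = 0.59802506
P = 0.9900 * 0.90664890 * 0.59802506 - 0.9800 * 1.00000000 * 0.31307511 = 0.2300

Answer: Price = 0.2300


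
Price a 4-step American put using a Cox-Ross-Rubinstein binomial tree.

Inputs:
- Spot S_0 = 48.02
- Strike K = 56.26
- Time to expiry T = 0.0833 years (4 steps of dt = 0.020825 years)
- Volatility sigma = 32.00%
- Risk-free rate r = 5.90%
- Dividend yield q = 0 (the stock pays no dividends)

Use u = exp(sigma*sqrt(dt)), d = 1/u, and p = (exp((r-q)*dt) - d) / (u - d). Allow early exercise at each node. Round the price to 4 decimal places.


dt = T/N = 0.020825
u = exp(sigma*sqrt(dt)) = 1.047262; d = 1/u = 0.954871
p = (exp((r-q)*dt) - d) / (u - d) = 0.501764
Discount per step: exp(-r*dt) = 0.998772
Stock lattice S(k, i) with i counting down-moves:
  k=0: S(0,0) = 48.0200
  k=1: S(1,0) = 50.2895; S(1,1) = 45.8529
  k=2: S(2,0) = 52.6663; S(2,1) = 48.0200; S(2,2) = 43.7836
  k=3: S(3,0) = 55.1554; S(3,1) = 50.2895; S(3,2) = 45.8529; S(3,3) = 41.8077
  k=4: S(4,0) = 57.7621; S(4,1) = 52.6663; S(4,2) = 48.0200; S(4,3) = 43.7836; S(4,4) = 39.9210
Terminal payoffs V(N, i) = max(K - S_T, 0):
  V(4,0) = 0.000000; V(4,1) = 3.593733; V(4,2) = 8.240000; V(4,3) = 12.476369; V(4,4) = 16.339002
Backward induction: V(k, i) = exp(-r*dt) * [p * V(k+1, i) + (1-p) * V(k+1, i+1)]; then take max(V_cont, immediate exercise) for American.
  V(3,0) = exp(-r*dt) * [p*0.000000 + (1-p)*3.593733] = 1.788328; exercise = 1.104639; V(3,0) = max -> 1.788328
  V(3,1) = exp(-r*dt) * [p*3.593733 + (1-p)*8.240000] = 5.901414; exercise = 5.970497; V(3,1) = max -> 5.970497
  V(3,2) = exp(-r*dt) * [p*8.240000 + (1-p)*12.476369] = 10.338001; exercise = 10.407083; V(3,2) = max -> 10.407083
  V(3,3) = exp(-r*dt) * [p*12.476369 + (1-p)*16.339002] = 14.383188; exercise = 14.452270; V(3,3) = max -> 14.452270
  V(2,0) = exp(-r*dt) * [p*1.788328 + (1-p)*5.970497] = 3.867279; exercise = 3.593733; V(2,0) = max -> 3.867279
  V(2,1) = exp(-r*dt) * [p*5.970497 + (1-p)*10.407083] = 8.170917; exercise = 8.240000; V(2,1) = max -> 8.240000
  V(2,2) = exp(-r*dt) * [p*10.407083 + (1-p)*14.452270] = 12.407286; exercise = 12.476369; V(2,2) = max -> 12.476369
  V(1,0) = exp(-r*dt) * [p*3.867279 + (1-p)*8.240000] = 6.038501; exercise = 5.970497; V(1,0) = max -> 6.038501
  V(1,1) = exp(-r*dt) * [p*8.240000 + (1-p)*12.476369] = 10.338001; exercise = 10.407083; V(1,1) = max -> 10.407083
  V(0,0) = exp(-r*dt) * [p*6.038501 + (1-p)*10.407083] = 8.204997; exercise = 8.240000; V(0,0) = max -> 8.240000

Answer: Price = V(0,0) = 8.2400


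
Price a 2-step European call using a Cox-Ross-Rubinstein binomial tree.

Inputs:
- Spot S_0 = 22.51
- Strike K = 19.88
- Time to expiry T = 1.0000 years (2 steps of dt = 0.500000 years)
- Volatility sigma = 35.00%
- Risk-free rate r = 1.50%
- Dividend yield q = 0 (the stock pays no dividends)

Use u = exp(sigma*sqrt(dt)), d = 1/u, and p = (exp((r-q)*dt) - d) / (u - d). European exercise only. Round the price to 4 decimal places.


Answer: Price = V(0,0) = 4.7378

Derivation:
dt = T/N = 0.500000
u = exp(sigma*sqrt(dt)) = 1.280803; d = 1/u = 0.780760
p = (exp((r-q)*dt) - d) / (u - d) = 0.453497
Discount per step: exp(-r*dt) = 0.992528
Stock lattice S(k, i) with i counting down-moves:
  k=0: S(0,0) = 22.5100
  k=1: S(1,0) = 28.8309; S(1,1) = 17.5749
  k=2: S(2,0) = 36.9267; S(2,1) = 22.5100; S(2,2) = 13.7218
Terminal payoffs V(N, i) = max(S_T - K, 0):
  V(2,0) = 17.046683; V(2,1) = 2.630000; V(2,2) = 0.000000
Backward induction: V(k, i) = exp(-r*dt) * [p * V(k+1, i) + (1-p) * V(k+1, i+1)].
  V(1,0) = exp(-r*dt) * [p*17.046683 + (1-p)*2.630000] = 9.099422
  V(1,1) = exp(-r*dt) * [p*2.630000 + (1-p)*0.000000] = 1.183786
  V(0,0) = exp(-r*dt) * [p*9.099422 + (1-p)*1.183786] = 4.737837


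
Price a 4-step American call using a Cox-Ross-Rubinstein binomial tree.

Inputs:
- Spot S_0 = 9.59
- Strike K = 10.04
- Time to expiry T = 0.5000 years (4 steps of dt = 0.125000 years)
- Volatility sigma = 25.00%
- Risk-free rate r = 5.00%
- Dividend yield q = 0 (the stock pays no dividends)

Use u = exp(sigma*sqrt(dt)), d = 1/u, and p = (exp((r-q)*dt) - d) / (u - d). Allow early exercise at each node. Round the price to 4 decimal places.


Answer: Price = V(0,0) = 0.6057

Derivation:
dt = T/N = 0.125000
u = exp(sigma*sqrt(dt)) = 1.092412; d = 1/u = 0.915405
p = (exp((r-q)*dt) - d) / (u - d) = 0.513337
Discount per step: exp(-r*dt) = 0.993769
Stock lattice S(k, i) with i counting down-moves:
  k=0: S(0,0) = 9.5900
  k=1: S(1,0) = 10.4762; S(1,1) = 8.7787
  k=2: S(2,0) = 11.4444; S(2,1) = 9.5900; S(2,2) = 8.0361
  k=3: S(3,0) = 12.5020; S(3,1) = 10.4762; S(3,2) = 8.7787; S(3,3) = 7.3563
  k=4: S(4,0) = 13.6573; S(4,1) = 11.4444; S(4,2) = 9.5900; S(4,3) = 8.0361; S(4,4) = 6.7340
Terminal payoffs V(N, i) = max(S_T - K, 0):
  V(4,0) = 3.617301; V(4,1) = 1.404366; V(4,2) = 0.000000; V(4,3) = 0.000000; V(4,4) = 0.000000
Backward induction: V(k, i) = exp(-r*dt) * [p * V(k+1, i) + (1-p) * V(k+1, i+1)]; then take max(V_cont, immediate exercise) for American.
  V(3,0) = exp(-r*dt) * [p*3.617301 + (1-p)*1.404366] = 2.524521; exercise = 2.461966; V(3,0) = max -> 2.524521
  V(3,1) = exp(-r*dt) * [p*1.404366 + (1-p)*0.000000] = 0.716422; exercise = 0.436234; V(3,1) = max -> 0.716422
  V(3,2) = exp(-r*dt) * [p*0.000000 + (1-p)*0.000000] = 0.000000; exercise = 0.000000; V(3,2) = max -> 0.000000
  V(3,3) = exp(-r*dt) * [p*0.000000 + (1-p)*0.000000] = 0.000000; exercise = 0.000000; V(3,3) = max -> 0.000000
  V(2,0) = exp(-r*dt) * [p*2.524521 + (1-p)*0.716422] = 1.634340; exercise = 1.404366; V(2,0) = max -> 1.634340
  V(2,1) = exp(-r*dt) * [p*0.716422 + (1-p)*0.000000] = 0.365475; exercise = 0.000000; V(2,1) = max -> 0.365475
  V(2,2) = exp(-r*dt) * [p*0.000000 + (1-p)*0.000000] = 0.000000; exercise = 0.000000; V(2,2) = max -> 0.000000
  V(1,0) = exp(-r*dt) * [p*1.634340 + (1-p)*0.365475] = 1.010495; exercise = 0.436234; V(1,0) = max -> 1.010495
  V(1,1) = exp(-r*dt) * [p*0.365475 + (1-p)*0.000000] = 0.186443; exercise = 0.000000; V(1,1) = max -> 0.186443
  V(0,0) = exp(-r*dt) * [p*1.010495 + (1-p)*0.186443] = 0.605662; exercise = 0.000000; V(0,0) = max -> 0.605662


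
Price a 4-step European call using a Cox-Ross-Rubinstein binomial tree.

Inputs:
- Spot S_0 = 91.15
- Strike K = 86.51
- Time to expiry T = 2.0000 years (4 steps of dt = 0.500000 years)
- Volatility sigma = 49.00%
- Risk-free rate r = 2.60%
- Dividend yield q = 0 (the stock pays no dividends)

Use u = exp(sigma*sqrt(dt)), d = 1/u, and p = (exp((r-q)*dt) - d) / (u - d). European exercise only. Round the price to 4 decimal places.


dt = T/N = 0.500000
u = exp(sigma*sqrt(dt)) = 1.414084; d = 1/u = 0.707171
p = (exp((r-q)*dt) - d) / (u - d) = 0.432746
Discount per step: exp(-r*dt) = 0.987084
Stock lattice S(k, i) with i counting down-moves:
  k=0: S(0,0) = 91.1500
  k=1: S(1,0) = 128.8938; S(1,1) = 64.4587
  k=2: S(2,0) = 182.2667; S(2,1) = 91.1500; S(2,2) = 45.5833
  k=3: S(3,0) = 257.7406; S(3,1) = 128.8938; S(3,2) = 64.4587; S(3,3) = 32.2352
  k=4: S(4,0) = 364.4669; S(4,1) = 182.2667; S(4,2) = 91.1500; S(4,3) = 45.5833; S(4,4) = 22.7958
Terminal payoffs V(N, i) = max(S_T - K, 0):
  V(4,0) = 277.956920; V(4,1) = 95.756727; V(4,2) = 4.640000; V(4,3) = 0.000000; V(4,4) = 0.000000
Backward induction: V(k, i) = exp(-r*dt) * [p * V(k+1, i) + (1-p) * V(k+1, i+1)].
  V(3,0) = exp(-r*dt) * [p*277.956920 + (1-p)*95.756727] = 172.347904
  V(3,1) = exp(-r*dt) * [p*95.756727 + (1-p)*4.640000] = 43.501153
  V(3,2) = exp(-r*dt) * [p*4.640000 + (1-p)*0.000000] = 1.982005
  V(3,3) = exp(-r*dt) * [p*0.000000 + (1-p)*0.000000] = 0.000000
  V(2,0) = exp(-r*dt) * [p*172.347904 + (1-p)*43.501153] = 97.976998
  V(2,1) = exp(-r*dt) * [p*43.501153 + (1-p)*1.982005] = 19.691571
  V(2,2) = exp(-r*dt) * [p*1.982005 + (1-p)*0.000000] = 0.846626
  V(1,0) = exp(-r*dt) * [p*97.976998 + (1-p)*19.691571] = 52.877350
  V(1,1) = exp(-r*dt) * [p*19.691571 + (1-p)*0.846626] = 8.885428
  V(0,0) = exp(-r*dt) * [p*52.877350 + (1-p)*8.885428] = 27.562091

Answer: Price = V(0,0) = 27.5621


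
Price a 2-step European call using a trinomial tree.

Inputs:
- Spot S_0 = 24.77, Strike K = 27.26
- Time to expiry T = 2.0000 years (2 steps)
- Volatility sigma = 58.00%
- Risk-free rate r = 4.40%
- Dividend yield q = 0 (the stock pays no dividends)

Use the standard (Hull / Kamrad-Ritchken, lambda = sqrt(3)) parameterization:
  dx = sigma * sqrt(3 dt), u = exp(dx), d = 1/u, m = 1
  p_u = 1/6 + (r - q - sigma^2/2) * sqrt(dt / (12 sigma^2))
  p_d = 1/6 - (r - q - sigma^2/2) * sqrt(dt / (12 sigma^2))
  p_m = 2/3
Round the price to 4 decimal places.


Answer: Price = V(0,0) = 6.7550

Derivation:
dt = T/N = 1.000000; dx = sigma*sqrt(3*dt) = 1.004589
u = exp(dx) = 2.730786; d = 1/u = 0.366195
p_u = 0.104850, p_m = 0.666667, p_d = 0.228483
Discount per step: exp(-r*dt) = 0.956954
Stock lattice S(k, j) with j the centered position index:
  k=0: S(0,+0) = 24.7700
  k=1: S(1,-1) = 9.0706; S(1,+0) = 24.7700; S(1,+1) = 67.6416
  k=2: S(2,-2) = 3.3216; S(2,-1) = 9.0706; S(2,+0) = 24.7700; S(2,+1) = 67.6416; S(2,+2) = 184.7146
Terminal payoffs V(N, j) = max(S_T - K, 0):
  V(2,-2) = 0.000000; V(2,-1) = 0.000000; V(2,+0) = 0.000000; V(2,+1) = 40.381568; V(2,+2) = 157.454646
Backward induction: V(k, j) = exp(-r*dt) * [p_u * V(k+1, j+1) + p_m * V(k+1, j) + p_d * V(k+1, j-1)]
  V(1,-1) = exp(-r*dt) * [p_u*0.000000 + p_m*0.000000 + p_d*0.000000] = 0.000000
  V(1,+0) = exp(-r*dt) * [p_u*40.381568 + p_m*0.000000 + p_d*0.000000] = 4.051765
  V(1,+1) = exp(-r*dt) * [p_u*157.454646 + p_m*40.381568 + p_d*0.000000] = 41.560724
  V(0,+0) = exp(-r*dt) * [p_u*41.560724 + p_m*4.051765 + p_d*0.000000] = 6.754979
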